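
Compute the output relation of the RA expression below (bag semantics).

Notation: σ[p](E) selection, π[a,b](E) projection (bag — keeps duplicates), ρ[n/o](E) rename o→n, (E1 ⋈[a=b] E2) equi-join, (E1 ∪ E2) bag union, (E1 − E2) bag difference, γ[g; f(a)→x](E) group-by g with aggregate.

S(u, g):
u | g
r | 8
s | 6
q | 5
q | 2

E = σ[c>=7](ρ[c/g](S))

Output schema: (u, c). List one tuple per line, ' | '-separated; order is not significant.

Stepwise |·|:
  S → 4
  ρ[c/g](S) → 4
  σ[c>=7](ρ[c/g](S)) → 1

== RESULT ==
u | c
r | 8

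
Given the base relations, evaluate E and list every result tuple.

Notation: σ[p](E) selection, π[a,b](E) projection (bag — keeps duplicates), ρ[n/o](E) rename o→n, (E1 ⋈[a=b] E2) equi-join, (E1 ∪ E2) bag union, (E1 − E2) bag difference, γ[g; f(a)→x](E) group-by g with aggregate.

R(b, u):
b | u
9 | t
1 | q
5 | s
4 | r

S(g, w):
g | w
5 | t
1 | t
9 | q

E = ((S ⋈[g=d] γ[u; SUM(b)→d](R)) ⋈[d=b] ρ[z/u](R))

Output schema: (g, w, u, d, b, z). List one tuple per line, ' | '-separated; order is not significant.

Row counts bottom-up:
  S → 3
  R → 4
  γ[u; SUM(b)→d](R) → 4
  (S ⋈[g=d] γ[u; SUM(b)→d](R)) → 3
  R → 4
  ρ[z/u](R) → 4
  ((S ⋈[g=d] γ[u; SUM(b)→d](R)) ⋈[d=b] ρ[z/u](R)) → 3

== RESULT ==
g | w | u | d | b | z
1 | t | q | 1 | 1 | q
5 | t | s | 5 | 5 | s
9 | q | t | 9 | 9 | t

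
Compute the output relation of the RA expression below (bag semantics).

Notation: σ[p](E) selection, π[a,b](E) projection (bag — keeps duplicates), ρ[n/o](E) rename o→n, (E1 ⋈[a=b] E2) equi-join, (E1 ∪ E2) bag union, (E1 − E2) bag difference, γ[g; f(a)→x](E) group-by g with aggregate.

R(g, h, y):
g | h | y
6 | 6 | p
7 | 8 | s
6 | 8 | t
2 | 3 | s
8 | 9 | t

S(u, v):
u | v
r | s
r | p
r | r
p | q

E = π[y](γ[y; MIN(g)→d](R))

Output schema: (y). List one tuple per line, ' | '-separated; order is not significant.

Stepwise |·|:
  R → 5
  γ[y; MIN(g)→d](R) → 3
  π[y](γ[y; MIN(g)→d](R)) → 3

== RESULT ==
y
p
s
t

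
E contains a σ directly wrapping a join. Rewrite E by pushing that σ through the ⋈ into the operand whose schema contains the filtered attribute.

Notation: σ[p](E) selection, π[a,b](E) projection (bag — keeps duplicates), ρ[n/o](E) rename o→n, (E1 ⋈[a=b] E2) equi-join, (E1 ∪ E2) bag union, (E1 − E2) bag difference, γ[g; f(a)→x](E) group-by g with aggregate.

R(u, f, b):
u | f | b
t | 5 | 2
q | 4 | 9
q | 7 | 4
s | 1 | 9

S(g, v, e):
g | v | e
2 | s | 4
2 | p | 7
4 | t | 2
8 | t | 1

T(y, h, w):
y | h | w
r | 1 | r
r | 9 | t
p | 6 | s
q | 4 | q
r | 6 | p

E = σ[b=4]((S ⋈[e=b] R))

σ filters on b, owned by the right side.
E' = (S ⋈[e=b] σ[b=4](R))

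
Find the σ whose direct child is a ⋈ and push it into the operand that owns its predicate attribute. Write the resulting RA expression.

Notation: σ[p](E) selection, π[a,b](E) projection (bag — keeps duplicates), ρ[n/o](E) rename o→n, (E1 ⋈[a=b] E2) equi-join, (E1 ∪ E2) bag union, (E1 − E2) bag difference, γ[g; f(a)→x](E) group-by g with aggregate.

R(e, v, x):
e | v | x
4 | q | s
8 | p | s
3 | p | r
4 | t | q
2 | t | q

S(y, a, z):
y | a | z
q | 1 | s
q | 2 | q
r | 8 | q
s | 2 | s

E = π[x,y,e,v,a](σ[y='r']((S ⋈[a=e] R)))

σ filters on y, owned by the left side.
E' = π[x,y,e,v,a]((σ[y='r'](S) ⋈[a=e] R))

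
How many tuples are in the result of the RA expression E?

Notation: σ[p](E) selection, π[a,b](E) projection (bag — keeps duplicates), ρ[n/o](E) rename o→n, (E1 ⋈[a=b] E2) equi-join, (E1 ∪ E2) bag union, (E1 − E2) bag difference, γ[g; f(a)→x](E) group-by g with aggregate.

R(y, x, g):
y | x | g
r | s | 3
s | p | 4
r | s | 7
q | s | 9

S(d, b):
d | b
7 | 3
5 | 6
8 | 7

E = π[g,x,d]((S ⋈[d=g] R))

Subexpression sizes:
  S → 3
  R → 4
  (S ⋈[d=g] R) → 1
  π[g,x,d]((S ⋈[d=g] R)) → 1

|E| = 1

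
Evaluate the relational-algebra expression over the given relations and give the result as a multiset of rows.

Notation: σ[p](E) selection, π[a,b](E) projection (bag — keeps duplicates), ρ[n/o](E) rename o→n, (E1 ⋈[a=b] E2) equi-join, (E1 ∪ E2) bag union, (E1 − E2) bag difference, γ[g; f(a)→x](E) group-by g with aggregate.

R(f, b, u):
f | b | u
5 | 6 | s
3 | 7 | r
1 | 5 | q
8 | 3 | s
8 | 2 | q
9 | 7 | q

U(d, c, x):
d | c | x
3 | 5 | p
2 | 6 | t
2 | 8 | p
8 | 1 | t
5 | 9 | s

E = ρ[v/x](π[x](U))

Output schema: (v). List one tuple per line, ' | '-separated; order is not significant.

Row counts bottom-up:
  U → 5
  π[x](U) → 5
  ρ[v/x](π[x](U)) → 5

== RESULT ==
v
p
p
s
t
t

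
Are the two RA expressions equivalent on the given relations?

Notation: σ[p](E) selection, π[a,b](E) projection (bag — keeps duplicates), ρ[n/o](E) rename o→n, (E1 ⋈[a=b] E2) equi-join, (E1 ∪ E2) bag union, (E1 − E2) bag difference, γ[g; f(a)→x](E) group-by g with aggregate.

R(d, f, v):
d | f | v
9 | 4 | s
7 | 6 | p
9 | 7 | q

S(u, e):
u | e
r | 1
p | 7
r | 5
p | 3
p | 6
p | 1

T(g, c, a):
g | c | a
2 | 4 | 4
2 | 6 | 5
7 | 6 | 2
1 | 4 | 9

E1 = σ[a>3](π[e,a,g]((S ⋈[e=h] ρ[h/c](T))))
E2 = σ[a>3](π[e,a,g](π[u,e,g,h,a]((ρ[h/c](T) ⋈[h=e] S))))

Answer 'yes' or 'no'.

E1 per-node cardinality:
  S → 6
  T → 4
  ρ[h/c](T) → 4
  (S ⋈[e=h] ρ[h/c](T)) → 2
  π[e,a,g]((S ⋈[e=h] ρ[h/c](T))) → 2
  σ[a>3](π[e,a,g]((S ⋈[e=h] ρ[h/c](T)))) → 1
E2 per-node cardinality:
  T → 4
  ρ[h/c](T) → 4
  S → 6
  (ρ[h/c](T) ⋈[h=e] S) → 2
  π[u,e,g,h,a]((ρ[h/c](T) ⋈[h=e] S)) → 2
  π[e,a,g](π[u,e,g,h,a]((ρ[h/c](T) ⋈[h=e] S))) → 2
  σ[a>3](π[e,a,g](π[u,e,g,h,a]((ρ[h/c](T) ⋈[h=e] S)))) → 1

E1 and E2 produce the same multiset:
e | a | g
6 | 5 | 2

yes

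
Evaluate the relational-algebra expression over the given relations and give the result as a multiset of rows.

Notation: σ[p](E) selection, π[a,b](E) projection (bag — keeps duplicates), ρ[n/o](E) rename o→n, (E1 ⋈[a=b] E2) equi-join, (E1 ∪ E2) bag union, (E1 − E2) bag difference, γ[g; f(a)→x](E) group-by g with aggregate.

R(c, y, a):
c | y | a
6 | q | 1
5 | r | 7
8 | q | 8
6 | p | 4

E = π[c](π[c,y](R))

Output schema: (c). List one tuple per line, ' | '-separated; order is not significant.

Row counts bottom-up:
  R → 4
  π[c,y](R) → 4
  π[c](π[c,y](R)) → 4

== RESULT ==
c
5
6
6
8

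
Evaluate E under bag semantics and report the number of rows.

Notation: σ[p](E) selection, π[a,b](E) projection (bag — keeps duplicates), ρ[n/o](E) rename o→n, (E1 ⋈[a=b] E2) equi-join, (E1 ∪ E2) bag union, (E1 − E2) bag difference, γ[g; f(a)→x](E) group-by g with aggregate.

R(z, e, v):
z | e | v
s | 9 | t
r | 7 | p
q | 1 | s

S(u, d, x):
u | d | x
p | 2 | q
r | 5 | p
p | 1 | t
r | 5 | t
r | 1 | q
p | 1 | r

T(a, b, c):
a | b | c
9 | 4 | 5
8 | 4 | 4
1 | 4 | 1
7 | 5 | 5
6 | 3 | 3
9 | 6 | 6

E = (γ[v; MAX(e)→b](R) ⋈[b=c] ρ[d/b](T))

Subexpression sizes:
  R → 3
  γ[v; MAX(e)→b](R) → 3
  T → 6
  ρ[d/b](T) → 6
  (γ[v; MAX(e)→b](R) ⋈[b=c] ρ[d/b](T)) → 1

|E| = 1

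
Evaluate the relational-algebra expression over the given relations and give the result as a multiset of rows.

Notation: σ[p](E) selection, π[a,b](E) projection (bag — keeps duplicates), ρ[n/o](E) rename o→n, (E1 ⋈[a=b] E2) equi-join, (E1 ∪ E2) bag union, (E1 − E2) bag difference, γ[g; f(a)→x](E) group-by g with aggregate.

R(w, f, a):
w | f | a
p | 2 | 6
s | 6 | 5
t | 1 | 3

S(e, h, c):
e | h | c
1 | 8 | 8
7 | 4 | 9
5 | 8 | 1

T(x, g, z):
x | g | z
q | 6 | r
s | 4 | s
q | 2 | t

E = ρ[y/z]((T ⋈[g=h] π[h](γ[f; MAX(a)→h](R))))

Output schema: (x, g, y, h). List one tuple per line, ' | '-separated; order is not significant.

Stepwise |·|:
  T → 3
  R → 3
  γ[f; MAX(a)→h](R) → 3
  π[h](γ[f; MAX(a)→h](R)) → 3
  (T ⋈[g=h] π[h](γ[f; MAX(a)→h](R))) → 1
  ρ[y/z]((T ⋈[g=h] π[h](γ[f; MAX(a)→h](R)))) → 1

== RESULT ==
x | g | y | h
q | 6 | r | 6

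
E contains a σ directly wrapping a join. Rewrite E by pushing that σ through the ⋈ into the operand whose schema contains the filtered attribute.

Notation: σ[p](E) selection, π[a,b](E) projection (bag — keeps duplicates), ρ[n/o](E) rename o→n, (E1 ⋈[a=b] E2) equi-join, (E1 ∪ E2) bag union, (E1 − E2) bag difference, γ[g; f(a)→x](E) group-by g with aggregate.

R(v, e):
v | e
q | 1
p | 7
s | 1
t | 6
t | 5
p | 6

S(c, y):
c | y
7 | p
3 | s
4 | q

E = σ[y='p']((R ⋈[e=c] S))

σ filters on y, owned by the right side.
E' = (R ⋈[e=c] σ[y='p'](S))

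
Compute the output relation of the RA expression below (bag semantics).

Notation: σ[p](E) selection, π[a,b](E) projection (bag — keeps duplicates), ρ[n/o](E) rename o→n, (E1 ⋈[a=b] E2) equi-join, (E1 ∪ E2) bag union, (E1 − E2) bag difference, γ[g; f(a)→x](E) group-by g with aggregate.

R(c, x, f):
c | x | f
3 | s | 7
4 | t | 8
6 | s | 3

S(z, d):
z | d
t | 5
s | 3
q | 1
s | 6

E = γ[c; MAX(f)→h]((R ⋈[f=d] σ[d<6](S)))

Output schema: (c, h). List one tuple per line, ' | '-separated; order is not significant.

Stepwise |·|:
  R → 3
  S → 4
  σ[d<6](S) → 3
  (R ⋈[f=d] σ[d<6](S)) → 1
  γ[c; MAX(f)→h]((R ⋈[f=d] σ[d<6](S))) → 1

== RESULT ==
c | h
6 | 3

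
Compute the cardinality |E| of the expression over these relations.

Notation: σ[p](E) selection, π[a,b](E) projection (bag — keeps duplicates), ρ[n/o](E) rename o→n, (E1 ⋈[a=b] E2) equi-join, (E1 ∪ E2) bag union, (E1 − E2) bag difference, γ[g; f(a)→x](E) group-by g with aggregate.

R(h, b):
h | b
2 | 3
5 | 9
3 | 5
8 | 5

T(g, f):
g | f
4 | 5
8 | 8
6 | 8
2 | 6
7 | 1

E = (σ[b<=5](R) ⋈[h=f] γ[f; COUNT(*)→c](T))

Subexpression sizes:
  R → 4
  σ[b<=5](R) → 3
  T → 5
  γ[f; COUNT(*)→c](T) → 4
  (σ[b<=5](R) ⋈[h=f] γ[f; COUNT(*)→c](T)) → 1

|E| = 1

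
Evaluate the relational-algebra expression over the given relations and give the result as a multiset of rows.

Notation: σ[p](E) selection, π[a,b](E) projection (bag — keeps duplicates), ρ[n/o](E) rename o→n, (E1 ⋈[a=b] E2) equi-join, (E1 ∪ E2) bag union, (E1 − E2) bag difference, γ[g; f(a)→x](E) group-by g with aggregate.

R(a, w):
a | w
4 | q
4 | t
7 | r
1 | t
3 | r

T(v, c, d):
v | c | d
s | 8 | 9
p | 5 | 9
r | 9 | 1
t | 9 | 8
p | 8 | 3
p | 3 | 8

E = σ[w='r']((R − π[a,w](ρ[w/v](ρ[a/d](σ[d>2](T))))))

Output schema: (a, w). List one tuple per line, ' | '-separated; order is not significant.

Row counts bottom-up:
  R → 5
  T → 6
  σ[d>2](T) → 5
  ρ[a/d](σ[d>2](T)) → 5
  ρ[w/v](ρ[a/d](σ[d>2](T))) → 5
  π[a,w](ρ[w/v](ρ[a/d](σ[d>2](T)))) → 5
  (R − π[a,w](ρ[w/v](ρ[a/d](σ[d>2](T))))) → 5
  σ[w='r']((R − π[a,w](ρ[w/v](ρ[a/d](σ[d>2](T)))))) → 2

== RESULT ==
a | w
3 | r
7 | r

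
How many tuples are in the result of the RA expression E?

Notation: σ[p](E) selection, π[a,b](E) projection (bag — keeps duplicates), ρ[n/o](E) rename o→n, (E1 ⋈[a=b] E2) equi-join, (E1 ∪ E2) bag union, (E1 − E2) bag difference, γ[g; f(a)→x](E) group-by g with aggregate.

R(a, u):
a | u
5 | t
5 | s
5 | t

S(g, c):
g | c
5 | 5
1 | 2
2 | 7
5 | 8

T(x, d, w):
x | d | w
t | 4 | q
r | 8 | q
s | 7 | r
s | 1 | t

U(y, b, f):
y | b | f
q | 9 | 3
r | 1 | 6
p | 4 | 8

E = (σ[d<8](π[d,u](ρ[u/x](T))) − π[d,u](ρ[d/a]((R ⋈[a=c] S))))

Stepwise |·|:
  T → 4
  ρ[u/x](T) → 4
  π[d,u](ρ[u/x](T)) → 4
  σ[d<8](π[d,u](ρ[u/x](T))) → 3
  R → 3
  S → 4
  (R ⋈[a=c] S) → 3
  ρ[d/a]((R ⋈[a=c] S)) → 3
  π[d,u](ρ[d/a]((R ⋈[a=c] S))) → 3
  (σ[d<8](π[d,u](ρ[u/x](T))) − π[d,u](ρ[d/a]((R ⋈[a=c] S)))) → 3

|E| = 3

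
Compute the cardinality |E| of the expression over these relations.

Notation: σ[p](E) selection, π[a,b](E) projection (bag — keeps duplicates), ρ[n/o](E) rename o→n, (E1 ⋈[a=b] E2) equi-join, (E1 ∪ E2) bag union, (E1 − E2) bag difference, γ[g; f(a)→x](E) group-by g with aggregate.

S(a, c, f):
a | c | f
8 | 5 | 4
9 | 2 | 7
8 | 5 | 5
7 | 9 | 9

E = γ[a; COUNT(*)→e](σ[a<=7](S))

Row counts bottom-up:
  S → 4
  σ[a<=7](S) → 1
  γ[a; COUNT(*)→e](σ[a<=7](S)) → 1

|E| = 1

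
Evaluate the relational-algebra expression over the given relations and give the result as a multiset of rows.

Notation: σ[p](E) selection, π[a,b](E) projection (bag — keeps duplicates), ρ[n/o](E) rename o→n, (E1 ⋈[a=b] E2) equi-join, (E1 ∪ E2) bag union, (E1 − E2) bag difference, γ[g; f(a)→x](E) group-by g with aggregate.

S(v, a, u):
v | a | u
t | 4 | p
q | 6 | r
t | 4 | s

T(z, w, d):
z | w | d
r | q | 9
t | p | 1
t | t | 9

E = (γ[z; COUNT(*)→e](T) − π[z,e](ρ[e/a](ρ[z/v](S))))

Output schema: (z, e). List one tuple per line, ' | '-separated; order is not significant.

Row counts bottom-up:
  T → 3
  γ[z; COUNT(*)→e](T) → 2
  S → 3
  ρ[z/v](S) → 3
  ρ[e/a](ρ[z/v](S)) → 3
  π[z,e](ρ[e/a](ρ[z/v](S))) → 3
  (γ[z; COUNT(*)→e](T) − π[z,e](ρ[e/a](ρ[z/v](S)))) → 2

== RESULT ==
z | e
r | 1
t | 2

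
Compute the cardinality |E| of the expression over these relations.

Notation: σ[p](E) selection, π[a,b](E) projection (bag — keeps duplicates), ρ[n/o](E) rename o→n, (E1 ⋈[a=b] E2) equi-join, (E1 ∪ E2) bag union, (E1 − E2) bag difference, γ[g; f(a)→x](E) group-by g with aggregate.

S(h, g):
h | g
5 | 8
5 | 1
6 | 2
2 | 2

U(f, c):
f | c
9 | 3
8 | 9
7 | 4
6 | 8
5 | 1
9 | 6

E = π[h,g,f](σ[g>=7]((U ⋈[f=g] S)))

Subexpression sizes:
  U → 6
  S → 4
  (U ⋈[f=g] S) → 1
  σ[g>=7]((U ⋈[f=g] S)) → 1
  π[h,g,f](σ[g>=7]((U ⋈[f=g] S))) → 1

|E| = 1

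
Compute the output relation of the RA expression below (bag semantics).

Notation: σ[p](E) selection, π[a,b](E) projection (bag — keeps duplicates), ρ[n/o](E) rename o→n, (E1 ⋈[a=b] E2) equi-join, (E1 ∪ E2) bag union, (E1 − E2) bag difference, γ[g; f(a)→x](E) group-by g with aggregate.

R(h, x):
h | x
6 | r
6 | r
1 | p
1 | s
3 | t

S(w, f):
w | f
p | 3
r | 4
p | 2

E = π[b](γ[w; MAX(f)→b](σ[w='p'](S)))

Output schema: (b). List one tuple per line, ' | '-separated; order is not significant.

Subexpression sizes:
  S → 3
  σ[w='p'](S) → 2
  γ[w; MAX(f)→b](σ[w='p'](S)) → 1
  π[b](γ[w; MAX(f)→b](σ[w='p'](S))) → 1

== RESULT ==
b
3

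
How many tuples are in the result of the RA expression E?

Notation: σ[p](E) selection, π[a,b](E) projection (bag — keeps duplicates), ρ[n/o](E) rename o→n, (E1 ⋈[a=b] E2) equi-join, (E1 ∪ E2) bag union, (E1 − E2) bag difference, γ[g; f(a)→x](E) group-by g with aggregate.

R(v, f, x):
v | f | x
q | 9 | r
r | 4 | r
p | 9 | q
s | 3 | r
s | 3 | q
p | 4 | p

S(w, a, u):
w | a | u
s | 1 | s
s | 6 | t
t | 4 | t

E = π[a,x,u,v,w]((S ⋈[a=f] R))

Per-node cardinality:
  S → 3
  R → 6
  (S ⋈[a=f] R) → 2
  π[a,x,u,v,w]((S ⋈[a=f] R)) → 2

|E| = 2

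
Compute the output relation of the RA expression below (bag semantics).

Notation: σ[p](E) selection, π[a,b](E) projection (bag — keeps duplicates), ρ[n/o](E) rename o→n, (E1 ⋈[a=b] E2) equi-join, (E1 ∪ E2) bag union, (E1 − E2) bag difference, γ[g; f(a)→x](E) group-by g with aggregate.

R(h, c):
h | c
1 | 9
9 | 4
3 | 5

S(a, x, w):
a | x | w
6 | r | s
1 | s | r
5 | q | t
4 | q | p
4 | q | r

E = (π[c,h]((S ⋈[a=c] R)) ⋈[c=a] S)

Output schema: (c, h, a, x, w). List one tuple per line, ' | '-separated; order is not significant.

Stepwise |·|:
  S → 5
  R → 3
  (S ⋈[a=c] R) → 3
  π[c,h]((S ⋈[a=c] R)) → 3
  S → 5
  (π[c,h]((S ⋈[a=c] R)) ⋈[c=a] S) → 5

== RESULT ==
c | h | a | x | w
4 | 9 | 4 | q | p
4 | 9 | 4 | q | p
4 | 9 | 4 | q | r
4 | 9 | 4 | q | r
5 | 3 | 5 | q | t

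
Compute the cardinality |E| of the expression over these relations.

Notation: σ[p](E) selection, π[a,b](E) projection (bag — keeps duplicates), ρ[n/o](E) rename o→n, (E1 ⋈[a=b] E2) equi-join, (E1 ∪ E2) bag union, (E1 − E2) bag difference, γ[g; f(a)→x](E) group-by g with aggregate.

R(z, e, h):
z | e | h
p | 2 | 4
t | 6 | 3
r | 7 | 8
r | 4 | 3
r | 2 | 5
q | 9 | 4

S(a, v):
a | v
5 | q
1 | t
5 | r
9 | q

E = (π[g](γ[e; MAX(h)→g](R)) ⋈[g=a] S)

Stepwise |·|:
  R → 6
  γ[e; MAX(h)→g](R) → 5
  π[g](γ[e; MAX(h)→g](R)) → 5
  S → 4
  (π[g](γ[e; MAX(h)→g](R)) ⋈[g=a] S) → 2

|E| = 2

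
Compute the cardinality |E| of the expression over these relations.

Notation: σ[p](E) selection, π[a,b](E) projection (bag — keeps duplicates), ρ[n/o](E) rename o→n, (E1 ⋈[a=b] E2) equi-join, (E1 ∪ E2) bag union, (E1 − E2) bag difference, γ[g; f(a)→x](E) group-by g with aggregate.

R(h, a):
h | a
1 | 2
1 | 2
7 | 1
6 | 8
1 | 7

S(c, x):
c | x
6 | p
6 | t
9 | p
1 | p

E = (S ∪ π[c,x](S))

Subexpression sizes:
  S → 4
  S → 4
  π[c,x](S) → 4
  (S ∪ π[c,x](S)) → 8

|E| = 8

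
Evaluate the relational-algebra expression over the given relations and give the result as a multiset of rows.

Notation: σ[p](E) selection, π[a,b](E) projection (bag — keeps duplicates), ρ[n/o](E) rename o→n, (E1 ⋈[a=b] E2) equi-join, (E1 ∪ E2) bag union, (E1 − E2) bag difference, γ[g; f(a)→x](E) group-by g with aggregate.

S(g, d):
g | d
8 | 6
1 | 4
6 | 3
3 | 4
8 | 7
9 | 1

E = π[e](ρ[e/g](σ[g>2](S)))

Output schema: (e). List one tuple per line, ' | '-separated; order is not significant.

Per-node cardinality:
  S → 6
  σ[g>2](S) → 5
  ρ[e/g](σ[g>2](S)) → 5
  π[e](ρ[e/g](σ[g>2](S))) → 5

== RESULT ==
e
3
6
8
8
9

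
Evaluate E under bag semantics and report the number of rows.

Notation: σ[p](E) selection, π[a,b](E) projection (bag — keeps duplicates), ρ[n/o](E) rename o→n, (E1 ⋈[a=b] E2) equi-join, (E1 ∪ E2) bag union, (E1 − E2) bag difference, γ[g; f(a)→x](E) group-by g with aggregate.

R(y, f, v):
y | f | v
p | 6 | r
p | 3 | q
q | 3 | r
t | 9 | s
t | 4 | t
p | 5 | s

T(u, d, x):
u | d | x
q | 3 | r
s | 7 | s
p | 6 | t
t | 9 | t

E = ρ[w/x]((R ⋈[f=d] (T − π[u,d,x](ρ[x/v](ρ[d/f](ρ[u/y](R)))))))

Row counts bottom-up:
  R → 6
  T → 4
  R → 6
  ρ[u/y](R) → 6
  ρ[d/f](ρ[u/y](R)) → 6
  ρ[x/v](ρ[d/f](ρ[u/y](R))) → 6
  π[u,d,x](ρ[x/v](ρ[d/f](ρ[u/y](R)))) → 6
  (T − π[u,d,x](ρ[x/v](ρ[d/f](ρ[u/y](R))))) → 3
  (R ⋈[f=d] (T − π[u,d,x](ρ[x/v](ρ[d/f](ρ[u/y](R)))))) → 2
  ρ[w/x]((R ⋈[f=d] (T − π[u,d,x](ρ[x/v](ρ[d/f](ρ[u/y](R))))))) → 2

|E| = 2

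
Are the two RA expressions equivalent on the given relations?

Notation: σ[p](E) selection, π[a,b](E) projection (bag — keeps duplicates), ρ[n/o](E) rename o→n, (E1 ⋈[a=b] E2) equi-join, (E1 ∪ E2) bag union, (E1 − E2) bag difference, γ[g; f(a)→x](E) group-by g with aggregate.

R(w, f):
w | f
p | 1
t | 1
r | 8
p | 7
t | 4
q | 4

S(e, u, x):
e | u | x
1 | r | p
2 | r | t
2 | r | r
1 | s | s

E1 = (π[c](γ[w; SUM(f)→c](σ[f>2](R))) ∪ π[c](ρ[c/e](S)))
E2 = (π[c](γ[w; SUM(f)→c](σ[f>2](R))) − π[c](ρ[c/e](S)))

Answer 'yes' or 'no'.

E1 per-node cardinality:
  R → 6
  σ[f>2](R) → 4
  γ[w; SUM(f)→c](σ[f>2](R)) → 4
  π[c](γ[w; SUM(f)→c](σ[f>2](R))) → 4
  S → 4
  ρ[c/e](S) → 4
  π[c](ρ[c/e](S)) → 4
  (π[c](γ[w; SUM(f)→c](σ[f>2](R))) ∪ π[c](ρ[c/e](S))) → 8
E2 per-node cardinality:
  R → 6
  σ[f>2](R) → 4
  γ[w; SUM(f)→c](σ[f>2](R)) → 4
  π[c](γ[w; SUM(f)→c](σ[f>2](R))) → 4
  S → 4
  ρ[c/e](S) → 4
  π[c](ρ[c/e](S)) → 4
  (π[c](γ[w; SUM(f)→c](σ[f>2](R))) − π[c](ρ[c/e](S))) → 4

E1 result:
c
1
1
2
2
4
4
7
8
E2 result:
c
4
4
7
8
Witness: (1,) appears 2× in E1 but 0× in E2.

no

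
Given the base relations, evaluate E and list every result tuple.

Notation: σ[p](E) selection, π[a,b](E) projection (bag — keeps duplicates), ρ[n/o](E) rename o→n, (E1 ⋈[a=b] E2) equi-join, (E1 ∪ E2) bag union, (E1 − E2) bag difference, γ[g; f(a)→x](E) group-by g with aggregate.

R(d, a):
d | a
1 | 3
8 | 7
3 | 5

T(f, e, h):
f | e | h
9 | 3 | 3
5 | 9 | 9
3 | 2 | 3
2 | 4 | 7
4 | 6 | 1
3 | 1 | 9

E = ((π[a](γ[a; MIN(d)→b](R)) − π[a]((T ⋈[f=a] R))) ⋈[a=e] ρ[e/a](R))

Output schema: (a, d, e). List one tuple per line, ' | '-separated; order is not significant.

Row counts bottom-up:
  R → 3
  γ[a; MIN(d)→b](R) → 3
  π[a](γ[a; MIN(d)→b](R)) → 3
  T → 6
  R → 3
  (T ⋈[f=a] R) → 3
  π[a]((T ⋈[f=a] R)) → 3
  (π[a](γ[a; MIN(d)→b](R)) − π[a]((T ⋈[f=a] R))) → 1
  R → 3
  ρ[e/a](R) → 3
  ((π[a](γ[a; MIN(d)→b](R)) − π[a]((T ⋈[f=a] R))) ⋈[a=e] ρ[e/a](R)) → 1

== RESULT ==
a | d | e
7 | 8 | 7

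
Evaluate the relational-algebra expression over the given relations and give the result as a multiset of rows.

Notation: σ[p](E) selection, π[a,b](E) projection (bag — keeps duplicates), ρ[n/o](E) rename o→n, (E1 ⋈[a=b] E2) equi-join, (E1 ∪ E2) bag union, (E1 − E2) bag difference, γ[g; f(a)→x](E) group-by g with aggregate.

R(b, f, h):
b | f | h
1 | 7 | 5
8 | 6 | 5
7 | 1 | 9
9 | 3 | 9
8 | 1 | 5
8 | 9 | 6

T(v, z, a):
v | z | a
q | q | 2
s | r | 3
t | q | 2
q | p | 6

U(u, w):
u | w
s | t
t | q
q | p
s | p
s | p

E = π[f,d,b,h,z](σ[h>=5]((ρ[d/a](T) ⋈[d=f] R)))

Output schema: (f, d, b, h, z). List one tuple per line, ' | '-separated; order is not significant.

Per-node cardinality:
  T → 4
  ρ[d/a](T) → 4
  R → 6
  (ρ[d/a](T) ⋈[d=f] R) → 2
  σ[h>=5]((ρ[d/a](T) ⋈[d=f] R)) → 2
  π[f,d,b,h,z](σ[h>=5]((ρ[d/a](T) ⋈[d=f] R))) → 2

== RESULT ==
f | d | b | h | z
3 | 3 | 9 | 9 | r
6 | 6 | 8 | 5 | p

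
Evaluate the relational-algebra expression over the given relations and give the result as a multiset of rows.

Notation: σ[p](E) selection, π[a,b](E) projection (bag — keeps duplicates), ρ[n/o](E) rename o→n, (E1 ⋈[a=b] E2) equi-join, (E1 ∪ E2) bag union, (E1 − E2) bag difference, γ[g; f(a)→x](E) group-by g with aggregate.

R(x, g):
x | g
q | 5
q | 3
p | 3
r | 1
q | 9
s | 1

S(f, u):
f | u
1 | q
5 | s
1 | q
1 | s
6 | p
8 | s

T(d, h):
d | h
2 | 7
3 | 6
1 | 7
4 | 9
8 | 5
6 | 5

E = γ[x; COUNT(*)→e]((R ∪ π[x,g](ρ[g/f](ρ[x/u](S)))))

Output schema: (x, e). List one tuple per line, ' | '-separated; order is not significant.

Subexpression sizes:
  R → 6
  S → 6
  ρ[x/u](S) → 6
  ρ[g/f](ρ[x/u](S)) → 6
  π[x,g](ρ[g/f](ρ[x/u](S))) → 6
  (R ∪ π[x,g](ρ[g/f](ρ[x/u](S)))) → 12
  γ[x; COUNT(*)→e]((R ∪ π[x,g](ρ[g/f](ρ[x/u](S))))) → 4

== RESULT ==
x | e
p | 2
q | 5
r | 1
s | 4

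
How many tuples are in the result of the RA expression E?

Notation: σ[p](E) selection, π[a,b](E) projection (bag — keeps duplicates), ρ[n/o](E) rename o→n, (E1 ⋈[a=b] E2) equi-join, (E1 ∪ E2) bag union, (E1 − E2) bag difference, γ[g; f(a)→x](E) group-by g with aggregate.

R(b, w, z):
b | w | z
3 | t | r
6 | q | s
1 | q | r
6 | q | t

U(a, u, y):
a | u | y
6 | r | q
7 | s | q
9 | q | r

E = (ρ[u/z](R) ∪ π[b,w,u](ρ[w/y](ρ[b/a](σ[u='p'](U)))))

Subexpression sizes:
  R → 4
  ρ[u/z](R) → 4
  U → 3
  σ[u='p'](U) → 0
  ρ[b/a](σ[u='p'](U)) → 0
  ρ[w/y](ρ[b/a](σ[u='p'](U))) → 0
  π[b,w,u](ρ[w/y](ρ[b/a](σ[u='p'](U)))) → 0
  (ρ[u/z](R) ∪ π[b,w,u](ρ[w/y](ρ[b/a](σ[u='p'](U))))) → 4

|E| = 4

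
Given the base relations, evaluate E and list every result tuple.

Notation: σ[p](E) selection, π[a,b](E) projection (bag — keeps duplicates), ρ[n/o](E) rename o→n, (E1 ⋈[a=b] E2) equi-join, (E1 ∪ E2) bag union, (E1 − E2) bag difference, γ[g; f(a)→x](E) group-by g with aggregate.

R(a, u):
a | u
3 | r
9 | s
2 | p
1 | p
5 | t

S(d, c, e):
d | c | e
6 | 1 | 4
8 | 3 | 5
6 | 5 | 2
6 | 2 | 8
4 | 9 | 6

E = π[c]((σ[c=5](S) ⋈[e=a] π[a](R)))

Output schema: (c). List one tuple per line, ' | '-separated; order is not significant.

Stepwise |·|:
  S → 5
  σ[c=5](S) → 1
  R → 5
  π[a](R) → 5
  (σ[c=5](S) ⋈[e=a] π[a](R)) → 1
  π[c]((σ[c=5](S) ⋈[e=a] π[a](R))) → 1

== RESULT ==
c
5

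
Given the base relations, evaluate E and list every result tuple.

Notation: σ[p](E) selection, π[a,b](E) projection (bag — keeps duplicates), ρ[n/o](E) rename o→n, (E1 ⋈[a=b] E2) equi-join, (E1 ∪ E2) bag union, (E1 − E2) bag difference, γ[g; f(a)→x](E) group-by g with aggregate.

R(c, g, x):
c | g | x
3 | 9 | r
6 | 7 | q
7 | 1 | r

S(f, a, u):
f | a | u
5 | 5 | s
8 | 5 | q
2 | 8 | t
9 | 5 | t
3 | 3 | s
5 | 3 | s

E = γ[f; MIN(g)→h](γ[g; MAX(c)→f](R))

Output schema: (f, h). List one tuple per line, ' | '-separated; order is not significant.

Row counts bottom-up:
  R → 3
  γ[g; MAX(c)→f](R) → 3
  γ[f; MIN(g)→h](γ[g; MAX(c)→f](R)) → 3

== RESULT ==
f | h
3 | 9
6 | 7
7 | 1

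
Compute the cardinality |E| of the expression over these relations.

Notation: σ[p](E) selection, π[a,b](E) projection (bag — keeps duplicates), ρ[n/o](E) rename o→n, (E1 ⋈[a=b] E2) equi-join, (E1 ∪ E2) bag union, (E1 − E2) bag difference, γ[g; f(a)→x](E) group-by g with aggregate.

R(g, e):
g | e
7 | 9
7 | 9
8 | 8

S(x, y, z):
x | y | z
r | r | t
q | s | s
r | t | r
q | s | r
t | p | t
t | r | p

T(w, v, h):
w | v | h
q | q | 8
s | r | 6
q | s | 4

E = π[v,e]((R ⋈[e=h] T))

Stepwise |·|:
  R → 3
  T → 3
  (R ⋈[e=h] T) → 1
  π[v,e]((R ⋈[e=h] T)) → 1

|E| = 1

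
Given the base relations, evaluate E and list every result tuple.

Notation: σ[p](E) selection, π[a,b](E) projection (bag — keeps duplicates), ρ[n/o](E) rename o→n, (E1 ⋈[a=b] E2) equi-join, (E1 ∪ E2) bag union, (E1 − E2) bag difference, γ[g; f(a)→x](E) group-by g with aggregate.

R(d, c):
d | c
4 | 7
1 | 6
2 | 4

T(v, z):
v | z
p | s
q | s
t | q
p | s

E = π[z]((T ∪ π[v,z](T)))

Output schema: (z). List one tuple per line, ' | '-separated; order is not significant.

Per-node cardinality:
  T → 4
  T → 4
  π[v,z](T) → 4
  (T ∪ π[v,z](T)) → 8
  π[z]((T ∪ π[v,z](T))) → 8

== RESULT ==
z
q
q
s
s
s
s
s
s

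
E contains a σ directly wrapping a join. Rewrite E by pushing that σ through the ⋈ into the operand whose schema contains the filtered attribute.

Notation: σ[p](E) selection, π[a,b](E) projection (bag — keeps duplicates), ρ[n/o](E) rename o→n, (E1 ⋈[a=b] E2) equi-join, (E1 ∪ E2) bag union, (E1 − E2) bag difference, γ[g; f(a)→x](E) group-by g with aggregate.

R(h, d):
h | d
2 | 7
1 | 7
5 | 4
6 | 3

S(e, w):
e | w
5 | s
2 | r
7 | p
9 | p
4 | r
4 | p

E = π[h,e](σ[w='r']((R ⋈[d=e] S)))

σ filters on w, owned by the right side.
E' = π[h,e]((R ⋈[d=e] σ[w='r'](S)))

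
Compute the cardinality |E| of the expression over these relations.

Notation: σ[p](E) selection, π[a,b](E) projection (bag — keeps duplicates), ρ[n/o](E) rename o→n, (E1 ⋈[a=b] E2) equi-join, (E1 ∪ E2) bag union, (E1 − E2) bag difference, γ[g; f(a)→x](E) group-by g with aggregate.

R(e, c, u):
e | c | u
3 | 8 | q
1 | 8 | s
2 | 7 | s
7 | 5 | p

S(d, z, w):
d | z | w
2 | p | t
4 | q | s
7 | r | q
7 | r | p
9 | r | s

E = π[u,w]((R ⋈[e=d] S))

Subexpression sizes:
  R → 4
  S → 5
  (R ⋈[e=d] S) → 3
  π[u,w]((R ⋈[e=d] S)) → 3

|E| = 3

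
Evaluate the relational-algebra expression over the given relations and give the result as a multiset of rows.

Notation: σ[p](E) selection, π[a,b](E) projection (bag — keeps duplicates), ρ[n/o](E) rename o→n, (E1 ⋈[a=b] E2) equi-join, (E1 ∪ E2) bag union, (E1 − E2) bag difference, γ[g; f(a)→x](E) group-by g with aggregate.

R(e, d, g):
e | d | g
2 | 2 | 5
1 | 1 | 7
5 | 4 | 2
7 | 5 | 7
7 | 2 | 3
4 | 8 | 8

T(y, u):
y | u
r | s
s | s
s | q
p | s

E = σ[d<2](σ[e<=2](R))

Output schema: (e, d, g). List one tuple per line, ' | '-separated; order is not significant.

Stepwise |·|:
  R → 6
  σ[e<=2](R) → 2
  σ[d<2](σ[e<=2](R)) → 1

== RESULT ==
e | d | g
1 | 1 | 7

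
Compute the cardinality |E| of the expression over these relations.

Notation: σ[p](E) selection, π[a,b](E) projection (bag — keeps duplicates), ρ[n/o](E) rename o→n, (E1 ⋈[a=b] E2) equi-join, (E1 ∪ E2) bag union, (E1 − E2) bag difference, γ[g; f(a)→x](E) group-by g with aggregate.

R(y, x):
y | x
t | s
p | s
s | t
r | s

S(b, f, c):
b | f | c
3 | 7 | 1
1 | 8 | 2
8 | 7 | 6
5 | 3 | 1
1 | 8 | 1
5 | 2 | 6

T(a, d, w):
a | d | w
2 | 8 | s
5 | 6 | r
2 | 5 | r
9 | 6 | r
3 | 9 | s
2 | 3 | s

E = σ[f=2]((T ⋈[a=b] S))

Stepwise |·|:
  T → 6
  S → 6
  (T ⋈[a=b] S) → 3
  σ[f=2]((T ⋈[a=b] S)) → 1

|E| = 1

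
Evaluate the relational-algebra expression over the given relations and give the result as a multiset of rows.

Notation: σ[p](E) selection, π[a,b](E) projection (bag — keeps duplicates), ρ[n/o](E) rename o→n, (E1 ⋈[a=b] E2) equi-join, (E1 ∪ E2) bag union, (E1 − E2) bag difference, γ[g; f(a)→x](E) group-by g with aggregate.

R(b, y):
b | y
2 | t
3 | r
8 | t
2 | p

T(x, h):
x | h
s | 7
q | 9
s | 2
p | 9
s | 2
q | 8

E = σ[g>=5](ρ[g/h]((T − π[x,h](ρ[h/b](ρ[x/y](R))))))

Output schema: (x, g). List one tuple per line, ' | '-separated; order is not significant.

Stepwise |·|:
  T → 6
  R → 4
  ρ[x/y](R) → 4
  ρ[h/b](ρ[x/y](R)) → 4
  π[x,h](ρ[h/b](ρ[x/y](R))) → 4
  (T − π[x,h](ρ[h/b](ρ[x/y](R)))) → 6
  ρ[g/h]((T − π[x,h](ρ[h/b](ρ[x/y](R))))) → 6
  σ[g>=5](ρ[g/h]((T − π[x,h](ρ[h/b](ρ[x/y](R)))))) → 4

== RESULT ==
x | g
p | 9
q | 8
q | 9
s | 7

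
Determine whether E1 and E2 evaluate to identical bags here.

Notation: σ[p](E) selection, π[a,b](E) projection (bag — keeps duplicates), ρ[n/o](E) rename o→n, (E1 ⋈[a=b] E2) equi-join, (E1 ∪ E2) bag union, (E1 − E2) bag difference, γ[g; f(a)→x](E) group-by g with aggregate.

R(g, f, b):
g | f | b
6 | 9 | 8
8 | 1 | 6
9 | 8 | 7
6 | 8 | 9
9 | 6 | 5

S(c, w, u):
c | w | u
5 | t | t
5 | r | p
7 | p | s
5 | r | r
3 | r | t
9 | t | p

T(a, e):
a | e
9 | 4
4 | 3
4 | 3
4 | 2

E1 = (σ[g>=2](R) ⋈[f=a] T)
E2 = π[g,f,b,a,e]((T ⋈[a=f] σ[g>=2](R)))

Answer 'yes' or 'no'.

E1 per-node cardinality:
  R → 5
  σ[g>=2](R) → 5
  T → 4
  (σ[g>=2](R) ⋈[f=a] T) → 1
E2 per-node cardinality:
  T → 4
  R → 5
  σ[g>=2](R) → 5
  (T ⋈[a=f] σ[g>=2](R)) → 1
  π[g,f,b,a,e]((T ⋈[a=f] σ[g>=2](R))) → 1

E1 and E2 produce the same multiset:
g | f | b | a | e
6 | 9 | 8 | 9 | 4

yes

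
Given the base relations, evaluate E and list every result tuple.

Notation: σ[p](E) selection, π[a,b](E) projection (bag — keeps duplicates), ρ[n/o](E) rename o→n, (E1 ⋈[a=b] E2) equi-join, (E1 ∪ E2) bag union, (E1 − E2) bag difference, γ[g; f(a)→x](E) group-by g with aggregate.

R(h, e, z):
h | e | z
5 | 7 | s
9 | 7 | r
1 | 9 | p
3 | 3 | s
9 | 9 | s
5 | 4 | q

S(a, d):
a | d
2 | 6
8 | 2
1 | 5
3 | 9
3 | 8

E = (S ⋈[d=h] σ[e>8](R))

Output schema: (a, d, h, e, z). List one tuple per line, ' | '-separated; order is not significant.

Stepwise |·|:
  S → 5
  R → 6
  σ[e>8](R) → 2
  (S ⋈[d=h] σ[e>8](R)) → 1

== RESULT ==
a | d | h | e | z
3 | 9 | 9 | 9 | s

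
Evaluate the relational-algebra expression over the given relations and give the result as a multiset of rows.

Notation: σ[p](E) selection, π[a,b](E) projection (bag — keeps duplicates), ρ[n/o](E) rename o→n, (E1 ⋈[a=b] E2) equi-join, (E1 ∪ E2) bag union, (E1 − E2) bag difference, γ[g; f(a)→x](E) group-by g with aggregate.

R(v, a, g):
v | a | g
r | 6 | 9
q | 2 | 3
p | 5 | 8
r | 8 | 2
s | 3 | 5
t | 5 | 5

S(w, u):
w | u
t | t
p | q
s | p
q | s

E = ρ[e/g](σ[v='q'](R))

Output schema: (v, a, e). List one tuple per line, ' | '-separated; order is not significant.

Subexpression sizes:
  R → 6
  σ[v='q'](R) → 1
  ρ[e/g](σ[v='q'](R)) → 1

== RESULT ==
v | a | e
q | 2 | 3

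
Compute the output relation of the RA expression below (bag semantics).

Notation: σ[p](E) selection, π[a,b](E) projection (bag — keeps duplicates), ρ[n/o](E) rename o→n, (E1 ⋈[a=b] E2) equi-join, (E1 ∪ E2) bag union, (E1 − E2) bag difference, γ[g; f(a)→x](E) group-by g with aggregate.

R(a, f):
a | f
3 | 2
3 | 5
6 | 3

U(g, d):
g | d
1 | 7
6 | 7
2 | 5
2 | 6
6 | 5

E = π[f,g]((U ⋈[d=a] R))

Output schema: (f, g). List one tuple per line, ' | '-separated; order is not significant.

Stepwise |·|:
  U → 5
  R → 3
  (U ⋈[d=a] R) → 1
  π[f,g]((U ⋈[d=a] R)) → 1

== RESULT ==
f | g
3 | 2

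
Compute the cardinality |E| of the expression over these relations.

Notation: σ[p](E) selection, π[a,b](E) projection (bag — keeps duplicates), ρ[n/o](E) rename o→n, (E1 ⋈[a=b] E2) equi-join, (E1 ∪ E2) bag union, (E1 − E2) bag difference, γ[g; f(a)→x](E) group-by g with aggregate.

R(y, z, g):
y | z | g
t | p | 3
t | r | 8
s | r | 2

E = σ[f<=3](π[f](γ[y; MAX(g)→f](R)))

Row counts bottom-up:
  R → 3
  γ[y; MAX(g)→f](R) → 2
  π[f](γ[y; MAX(g)→f](R)) → 2
  σ[f<=3](π[f](γ[y; MAX(g)→f](R))) → 1

|E| = 1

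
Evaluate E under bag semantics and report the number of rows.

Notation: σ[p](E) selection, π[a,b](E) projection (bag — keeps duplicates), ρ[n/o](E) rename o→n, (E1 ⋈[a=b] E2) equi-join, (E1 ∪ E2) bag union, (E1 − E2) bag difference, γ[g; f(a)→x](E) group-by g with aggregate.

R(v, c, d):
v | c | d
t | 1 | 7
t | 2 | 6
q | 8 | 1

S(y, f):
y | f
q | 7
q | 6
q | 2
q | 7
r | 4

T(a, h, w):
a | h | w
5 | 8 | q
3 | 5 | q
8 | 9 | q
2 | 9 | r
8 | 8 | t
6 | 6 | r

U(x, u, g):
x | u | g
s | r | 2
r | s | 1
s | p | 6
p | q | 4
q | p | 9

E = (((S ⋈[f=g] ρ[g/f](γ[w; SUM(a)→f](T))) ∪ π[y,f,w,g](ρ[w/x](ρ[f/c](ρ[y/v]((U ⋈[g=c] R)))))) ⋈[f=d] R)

Row counts bottom-up:
  S → 5
  T → 6
  γ[w; SUM(a)→f](T) → 3
  ρ[g/f](γ[w; SUM(a)→f](T)) → 3
  (S ⋈[f=g] ρ[g/f](γ[w; SUM(a)→f](T))) → 0
  U → 5
  R → 3
  (U ⋈[g=c] R) → 2
  ρ[y/v]((U ⋈[g=c] R)) → 2
  ρ[f/c](ρ[y/v]((U ⋈[g=c] R))) → 2
  ρ[w/x](ρ[f/c](ρ[y/v]((U ⋈[g=c] R)))) → 2
  π[y,f,w,g](ρ[w/x](ρ[f/c](ρ[y/v]((U ⋈[g=c] R))))) → 2
  ((S ⋈[f=g] ρ[g/f](γ[w; SUM(a)→f](T))) ∪ π[y,f,w,g](ρ[w/x](ρ[f/c](ρ[y/v]((U ⋈[g=c] R)))))) → 2
  R → 3
  (((S ⋈[f=g] ρ[g/f](γ[w; SUM(a)→f](T))) ∪ π[y,f,w,g](ρ[w/x](ρ[f/c](ρ[y/v]((U ⋈[g=c] R)))))) ⋈[f=d] R) → 1

|E| = 1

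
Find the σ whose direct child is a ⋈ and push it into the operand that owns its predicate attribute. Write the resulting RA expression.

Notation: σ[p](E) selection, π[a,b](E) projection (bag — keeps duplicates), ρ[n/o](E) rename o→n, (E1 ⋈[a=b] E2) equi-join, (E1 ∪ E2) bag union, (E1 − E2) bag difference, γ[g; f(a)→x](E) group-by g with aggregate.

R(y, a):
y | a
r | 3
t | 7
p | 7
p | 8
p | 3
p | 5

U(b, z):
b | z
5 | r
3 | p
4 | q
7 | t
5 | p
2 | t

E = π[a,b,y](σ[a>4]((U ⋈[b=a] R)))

σ filters on a, owned by the right side.
E' = π[a,b,y]((U ⋈[b=a] σ[a>4](R)))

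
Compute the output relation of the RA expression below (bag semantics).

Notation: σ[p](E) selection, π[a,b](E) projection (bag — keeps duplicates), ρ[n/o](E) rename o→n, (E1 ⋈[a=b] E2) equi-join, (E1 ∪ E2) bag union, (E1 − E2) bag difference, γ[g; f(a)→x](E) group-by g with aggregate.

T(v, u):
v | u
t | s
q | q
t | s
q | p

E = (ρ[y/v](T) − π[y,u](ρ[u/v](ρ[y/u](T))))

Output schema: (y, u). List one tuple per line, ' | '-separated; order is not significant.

Per-node cardinality:
  T → 4
  ρ[y/v](T) → 4
  T → 4
  ρ[y/u](T) → 4
  ρ[u/v](ρ[y/u](T)) → 4
  π[y,u](ρ[u/v](ρ[y/u](T))) → 4
  (ρ[y/v](T) − π[y,u](ρ[u/v](ρ[y/u](T)))) → 3

== RESULT ==
y | u
q | p
t | s
t | s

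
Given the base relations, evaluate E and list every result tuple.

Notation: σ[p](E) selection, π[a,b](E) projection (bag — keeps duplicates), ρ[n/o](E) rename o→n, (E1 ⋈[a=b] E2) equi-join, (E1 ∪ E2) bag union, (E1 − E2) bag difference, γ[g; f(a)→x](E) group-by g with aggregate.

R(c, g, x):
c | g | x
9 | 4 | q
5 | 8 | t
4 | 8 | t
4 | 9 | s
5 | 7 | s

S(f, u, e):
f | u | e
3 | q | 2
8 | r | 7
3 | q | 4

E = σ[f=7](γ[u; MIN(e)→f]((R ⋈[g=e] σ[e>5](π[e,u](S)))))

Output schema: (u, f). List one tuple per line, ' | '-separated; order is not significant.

Subexpression sizes:
  R → 5
  S → 3
  π[e,u](S) → 3
  σ[e>5](π[e,u](S)) → 1
  (R ⋈[g=e] σ[e>5](π[e,u](S))) → 1
  γ[u; MIN(e)→f]((R ⋈[g=e] σ[e>5](π[e,u](S)))) → 1
  σ[f=7](γ[u; MIN(e)→f]((R ⋈[g=e] σ[e>5](π[e,u](S))))) → 1

== RESULT ==
u | f
r | 7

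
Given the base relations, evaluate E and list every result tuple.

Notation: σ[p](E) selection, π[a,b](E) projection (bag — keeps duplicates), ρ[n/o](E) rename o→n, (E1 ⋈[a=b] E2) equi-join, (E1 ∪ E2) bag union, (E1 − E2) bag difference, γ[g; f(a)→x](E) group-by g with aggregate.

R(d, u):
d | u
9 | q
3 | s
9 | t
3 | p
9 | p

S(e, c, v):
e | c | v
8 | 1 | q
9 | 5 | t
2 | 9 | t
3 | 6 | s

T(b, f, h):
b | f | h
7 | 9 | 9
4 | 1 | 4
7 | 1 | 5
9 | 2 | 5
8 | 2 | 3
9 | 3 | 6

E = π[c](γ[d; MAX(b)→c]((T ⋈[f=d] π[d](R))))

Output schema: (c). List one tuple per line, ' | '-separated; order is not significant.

Per-node cardinality:
  T → 6
  R → 5
  π[d](R) → 5
  (T ⋈[f=d] π[d](R)) → 5
  γ[d; MAX(b)→c]((T ⋈[f=d] π[d](R))) → 2
  π[c](γ[d; MAX(b)→c]((T ⋈[f=d] π[d](R)))) → 2

== RESULT ==
c
7
9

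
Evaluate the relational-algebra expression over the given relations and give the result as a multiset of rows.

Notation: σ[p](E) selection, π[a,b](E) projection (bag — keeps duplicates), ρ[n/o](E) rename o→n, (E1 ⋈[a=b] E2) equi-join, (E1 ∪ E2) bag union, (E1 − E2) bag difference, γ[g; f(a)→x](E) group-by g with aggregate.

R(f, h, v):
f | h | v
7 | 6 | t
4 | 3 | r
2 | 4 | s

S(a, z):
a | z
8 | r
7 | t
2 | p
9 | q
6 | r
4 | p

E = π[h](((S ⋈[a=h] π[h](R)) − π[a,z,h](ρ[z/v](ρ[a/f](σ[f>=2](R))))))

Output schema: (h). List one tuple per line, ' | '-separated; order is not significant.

Row counts bottom-up:
  S → 6
  R → 3
  π[h](R) → 3
  (S ⋈[a=h] π[h](R)) → 2
  R → 3
  σ[f>=2](R) → 3
  ρ[a/f](σ[f>=2](R)) → 3
  ρ[z/v](ρ[a/f](σ[f>=2](R))) → 3
  π[a,z,h](ρ[z/v](ρ[a/f](σ[f>=2](R)))) → 3
  ((S ⋈[a=h] π[h](R)) − π[a,z,h](ρ[z/v](ρ[a/f](σ[f>=2](R))))) → 2
  π[h](((S ⋈[a=h] π[h](R)) − π[a,z,h](ρ[z/v](ρ[a/f](σ[f>=2](R)))))) → 2

== RESULT ==
h
4
6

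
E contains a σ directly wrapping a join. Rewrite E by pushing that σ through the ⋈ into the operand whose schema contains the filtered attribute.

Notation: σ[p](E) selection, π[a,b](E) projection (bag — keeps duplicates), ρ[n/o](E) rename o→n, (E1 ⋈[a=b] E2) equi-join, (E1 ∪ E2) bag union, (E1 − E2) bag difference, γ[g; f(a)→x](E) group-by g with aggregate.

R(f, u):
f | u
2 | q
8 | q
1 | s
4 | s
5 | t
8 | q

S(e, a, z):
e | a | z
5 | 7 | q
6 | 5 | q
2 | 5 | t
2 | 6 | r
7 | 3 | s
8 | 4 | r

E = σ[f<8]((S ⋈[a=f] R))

σ filters on f, owned by the right side.
E' = (S ⋈[a=f] σ[f<8](R))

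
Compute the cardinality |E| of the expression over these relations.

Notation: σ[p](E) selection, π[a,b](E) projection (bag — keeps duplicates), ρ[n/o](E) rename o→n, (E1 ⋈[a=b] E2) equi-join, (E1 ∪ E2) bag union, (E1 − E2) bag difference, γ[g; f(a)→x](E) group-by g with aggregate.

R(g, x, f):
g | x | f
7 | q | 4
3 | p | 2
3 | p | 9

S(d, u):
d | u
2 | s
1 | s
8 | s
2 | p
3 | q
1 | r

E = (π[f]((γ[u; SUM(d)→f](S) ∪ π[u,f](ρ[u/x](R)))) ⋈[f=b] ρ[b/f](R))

Row counts bottom-up:
  S → 6
  γ[u; SUM(d)→f](S) → 4
  R → 3
  ρ[u/x](R) → 3
  π[u,f](ρ[u/x](R)) → 3
  (γ[u; SUM(d)→f](S) ∪ π[u,f](ρ[u/x](R))) → 7
  π[f]((γ[u; SUM(d)→f](S) ∪ π[u,f](ρ[u/x](R)))) → 7
  R → 3
  ρ[b/f](R) → 3
  (π[f]((γ[u; SUM(d)→f](S) ∪ π[u,f](ρ[u/x](R)))) ⋈[f=b] ρ[b/f](R)) → 4

|E| = 4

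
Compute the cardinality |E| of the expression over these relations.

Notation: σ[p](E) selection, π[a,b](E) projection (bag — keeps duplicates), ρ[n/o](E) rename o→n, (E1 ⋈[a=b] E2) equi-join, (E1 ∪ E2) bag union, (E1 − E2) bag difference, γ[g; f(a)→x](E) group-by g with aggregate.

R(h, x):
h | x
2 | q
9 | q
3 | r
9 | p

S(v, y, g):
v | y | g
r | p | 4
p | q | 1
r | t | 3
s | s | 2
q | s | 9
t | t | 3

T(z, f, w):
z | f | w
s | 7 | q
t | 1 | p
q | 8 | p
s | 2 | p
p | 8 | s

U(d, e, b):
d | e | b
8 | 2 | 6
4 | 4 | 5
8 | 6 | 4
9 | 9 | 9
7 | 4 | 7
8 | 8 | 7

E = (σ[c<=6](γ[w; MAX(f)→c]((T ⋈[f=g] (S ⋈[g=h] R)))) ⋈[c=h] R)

Per-node cardinality:
  T → 5
  S → 6
  R → 4
  (S ⋈[g=h] R) → 5
  (T ⋈[f=g] (S ⋈[g=h] R)) → 1
  γ[w; MAX(f)→c]((T ⋈[f=g] (S ⋈[g=h] R))) → 1
  σ[c<=6](γ[w; MAX(f)→c]((T ⋈[f=g] (S ⋈[g=h] R)))) → 1
  R → 4
  (σ[c<=6](γ[w; MAX(f)→c]((T ⋈[f=g] (S ⋈[g=h] R)))) ⋈[c=h] R) → 1

|E| = 1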